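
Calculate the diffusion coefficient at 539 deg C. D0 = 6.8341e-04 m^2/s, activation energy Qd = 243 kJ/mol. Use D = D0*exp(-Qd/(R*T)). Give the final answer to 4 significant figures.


D = D0 * exp(-Qd / (R*T))
T = 812.15 K
D = 6.8341e-04 * exp(-243e3 / (8.314 * 812.15))
D = 1.604e-19 m^2/s


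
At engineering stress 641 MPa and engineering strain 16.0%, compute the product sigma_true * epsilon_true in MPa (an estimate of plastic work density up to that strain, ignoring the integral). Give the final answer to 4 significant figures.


sigma_true = sigma_eng * (1 + epsilon_eng)
sigma_true = 641 * (1 + 0.16) = 743.56 MPa
epsilon_true = ln(1 + epsilon_eng)
epsilon_true = ln(1 + 0.16) = 0.14842
sigma_true * epsilon_true = 743.56 * 0.14842 = 110.4 MPa


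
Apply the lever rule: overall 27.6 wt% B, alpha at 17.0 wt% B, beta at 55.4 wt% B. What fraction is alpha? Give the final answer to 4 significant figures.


f_alpha = (C_beta - C0) / (C_beta - C_alpha)
f_alpha = (55.4 - 27.6) / (55.4 - 17.0)
f_alpha = 0.724


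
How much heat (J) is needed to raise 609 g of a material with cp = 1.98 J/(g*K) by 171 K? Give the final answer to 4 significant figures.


Q = m * cp * dT
Q = 609 * 1.98 * 171
Q = 206200 J


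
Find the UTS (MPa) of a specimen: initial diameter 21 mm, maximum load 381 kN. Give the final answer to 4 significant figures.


A0 = pi*(d/2)^2 = pi*(21/2)^2 = 346.361 mm^2
UTS = F_max / A0 = 381*1000 / 346.361
UTS = 1100 MPa


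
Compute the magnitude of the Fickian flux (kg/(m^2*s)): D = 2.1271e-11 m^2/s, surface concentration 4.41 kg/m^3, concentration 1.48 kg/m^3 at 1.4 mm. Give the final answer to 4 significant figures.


J = -D * (dC/dx) = D * (C1 - C2) / dx
J = 2.1271e-11 * (4.41 - 1.48) / 1.4e-03
J = 4.452e-08 kg/(m^2*s)


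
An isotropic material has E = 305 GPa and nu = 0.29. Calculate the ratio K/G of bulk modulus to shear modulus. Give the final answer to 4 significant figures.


G = E / (2*(1+nu))
G = 305 / (2*(1+0.29)) = 118.217 GPa
K = E / (3*(1-2*nu))
K = 305 / (3*(1-2*0.29)) = 242.063 GPa
K/G = 242.063 / 118.217 = 2.048


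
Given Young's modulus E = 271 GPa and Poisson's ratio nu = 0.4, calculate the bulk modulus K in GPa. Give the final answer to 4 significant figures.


K = E / (3*(1-2*nu))
K = 271 / (3*(1-2*0.4))
K = 451.7 GPa


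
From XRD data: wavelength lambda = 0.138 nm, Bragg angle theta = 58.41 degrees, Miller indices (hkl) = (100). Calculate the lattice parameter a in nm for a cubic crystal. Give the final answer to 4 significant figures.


d = lambda / (2*sin(theta))
d = 0.138 / (2*sin(58.41 deg))
d = 0.0810032 nm
a = d * sqrt(h^2+k^2+l^2) = 0.0810032 * sqrt(1)
a = 0.081 nm


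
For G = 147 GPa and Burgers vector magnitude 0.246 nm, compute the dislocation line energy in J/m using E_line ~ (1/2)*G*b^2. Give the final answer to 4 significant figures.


E = G*b^2/2
b = 0.246 nm = 2.46e-10 m
G = 147 GPa = 1.47e+11 Pa
E = 0.5 * 1.47e+11 * (2.46e-10)^2
E = 4.448e-09 J/m


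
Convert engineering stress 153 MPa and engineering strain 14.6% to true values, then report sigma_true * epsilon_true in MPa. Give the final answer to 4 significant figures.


sigma_true = sigma_eng * (1 + epsilon_eng)
sigma_true = 153 * (1 + 0.146) = 175.338 MPa
epsilon_true = ln(1 + epsilon_eng)
epsilon_true = ln(1 + 0.146) = 0.136278
sigma_true * epsilon_true = 175.338 * 0.136278 = 23.89 MPa


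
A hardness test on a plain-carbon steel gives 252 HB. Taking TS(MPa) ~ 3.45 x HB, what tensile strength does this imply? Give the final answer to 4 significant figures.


TS (MPa) = 3.45 * HB
TS = 3.45 * 252
TS = 869.4 MPa


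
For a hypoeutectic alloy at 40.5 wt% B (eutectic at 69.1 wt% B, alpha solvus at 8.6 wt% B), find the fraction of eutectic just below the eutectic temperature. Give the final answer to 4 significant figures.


f_primary = (C_e - C0) / (C_e - C_alpha_max)
f_primary = (69.1 - 40.5) / (69.1 - 8.6)
f_primary = 0.472727
f_eutectic = 1 - 0.472727 = 0.5273


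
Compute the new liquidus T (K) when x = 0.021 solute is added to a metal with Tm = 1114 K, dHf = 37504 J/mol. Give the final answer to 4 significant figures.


dT = R*Tm^2*x / dHf
dT = 8.314 * 1114^2 * 0.021 / 37504
dT = 5.77726 K
T_new = 1114 - 5.77726 = 1108 K


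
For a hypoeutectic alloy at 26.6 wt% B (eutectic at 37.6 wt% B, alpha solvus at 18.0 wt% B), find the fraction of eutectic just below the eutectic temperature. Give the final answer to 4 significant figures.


f_primary = (C_e - C0) / (C_e - C_alpha_max)
f_primary = (37.6 - 26.6) / (37.6 - 18.0)
f_primary = 0.561224
f_eutectic = 1 - 0.561224 = 0.4388


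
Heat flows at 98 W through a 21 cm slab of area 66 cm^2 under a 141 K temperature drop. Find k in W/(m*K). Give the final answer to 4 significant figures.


k = Q*L / (A*dT)
L = 0.21 m, A = 6.6e-03 m^2
k = 98 * 0.21 / (6.6e-03 * 141)
k = 22.11 W/(m*K)


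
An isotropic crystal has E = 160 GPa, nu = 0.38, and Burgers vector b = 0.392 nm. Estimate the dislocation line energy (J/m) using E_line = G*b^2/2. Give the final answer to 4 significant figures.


Step 1: G = E / (2*(1+nu))
G = 160 / (2*(1+0.38)) = 57.971 GPa = 5.7971e+10 Pa
Step 2: E_line = G*b^2/2
b = 0.392 nm = 3.92e-10 m
E_line = 0.5 * 5.7971e+10 * (3.92e-10)^2 = 4.454e-09 J/m


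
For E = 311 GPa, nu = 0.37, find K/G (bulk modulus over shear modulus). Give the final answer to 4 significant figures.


G = E / (2*(1+nu))
G = 311 / (2*(1+0.37)) = 113.504 GPa
K = E / (3*(1-2*nu))
K = 311 / (3*(1-2*0.37)) = 398.718 GPa
K/G = 398.718 / 113.504 = 3.513


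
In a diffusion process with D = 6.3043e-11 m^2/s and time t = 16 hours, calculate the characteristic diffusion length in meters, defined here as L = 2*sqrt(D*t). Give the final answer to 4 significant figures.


t = 16 hr = 57600 s
Diffusion length = 2*sqrt(D*t)
= 2*sqrt(6.3043e-11 * 57600)
= 3.811e-03 m


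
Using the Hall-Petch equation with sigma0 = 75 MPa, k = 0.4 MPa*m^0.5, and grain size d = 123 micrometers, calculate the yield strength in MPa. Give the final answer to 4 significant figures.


sigma_y = sigma0 + k / sqrt(d)
d = 123 um = 1.23e-04 m
sigma_y = 75 + 0.4 / sqrt(1.23e-04)
sigma_y = 111.1 MPa


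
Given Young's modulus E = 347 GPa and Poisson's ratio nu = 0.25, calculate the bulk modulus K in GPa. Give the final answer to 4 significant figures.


K = E / (3*(1-2*nu))
K = 347 / (3*(1-2*0.25))
K = 231.3 GPa


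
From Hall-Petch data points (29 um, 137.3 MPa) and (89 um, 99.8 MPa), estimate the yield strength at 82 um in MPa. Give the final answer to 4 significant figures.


sigma_y = sigma0 + k / sqrt(d)
1/sqrt(d1) = 1/sqrt(2.9e-05) = 185.695;  1/sqrt(d2) = 106
k = (sigma1 - sigma2) / (1/sqrt(d1) - 1/sqrt(d2)) = (137.3 - 99.8) / (185.695 - 106) = 0.470541 MPa*m^0.5
sigma0 = sigma1 - k/sqrt(d1) = 137.3 - 0.470541*185.695 = 49.9228 MPa
sigma_y(d3) = 49.9228 + 0.470541 / sqrt(8.2e-05) = 101.9 MPa


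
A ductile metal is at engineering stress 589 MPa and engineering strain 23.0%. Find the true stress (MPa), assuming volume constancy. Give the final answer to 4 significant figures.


sigma_true = sigma_eng * (1 + epsilon_eng)
sigma_true = 589 * (1 + 0.23)
sigma_true = 724.5 MPa


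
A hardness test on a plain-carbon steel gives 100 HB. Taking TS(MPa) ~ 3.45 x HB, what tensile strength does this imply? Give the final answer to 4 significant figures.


TS (MPa) = 3.45 * HB
TS = 3.45 * 100
TS = 345 MPa


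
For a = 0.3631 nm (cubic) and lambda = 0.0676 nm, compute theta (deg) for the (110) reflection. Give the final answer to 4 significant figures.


d = a / sqrt(h^2+k^2+l^2)
d = 0.3631 / sqrt(2) = 0.25675 nm
lambda = 2*d*sin(theta)  =>  sin(theta) = lambda / (2*d)
sin(theta) = 0.0676 / (2 * 0.25675) = 0.131645
theta = 7.565 deg


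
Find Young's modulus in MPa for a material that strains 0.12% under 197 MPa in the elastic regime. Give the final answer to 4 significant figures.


E = sigma / epsilon
epsilon = 0.12% = 1.2e-03
E = 197 / 1.2e-03
E = 164200 MPa


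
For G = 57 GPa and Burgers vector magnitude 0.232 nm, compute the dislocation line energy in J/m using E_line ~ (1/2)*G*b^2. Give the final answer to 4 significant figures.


E = G*b^2/2
b = 0.232 nm = 2.32e-10 m
G = 57 GPa = 5.7e+10 Pa
E = 0.5 * 5.7e+10 * (2.32e-10)^2
E = 1.534e-09 J/m


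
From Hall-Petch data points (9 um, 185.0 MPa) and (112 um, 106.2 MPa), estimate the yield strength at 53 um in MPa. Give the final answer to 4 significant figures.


sigma_y = sigma0 + k / sqrt(d)
1/sqrt(d1) = 1/sqrt(9e-06) = 333.333;  1/sqrt(d2) = 94.4911
k = (sigma1 - sigma2) / (1/sqrt(d1) - 1/sqrt(d2)) = (185.0 - 106.2) / (333.333 - 94.4911) = 0.329925 MPa*m^0.5
sigma0 = sigma1 - k/sqrt(d1) = 185.0 - 0.329925*333.333 = 75.025 MPa
sigma_y(d3) = 75.025 + 0.329925 / sqrt(5.3e-05) = 120.3 MPa


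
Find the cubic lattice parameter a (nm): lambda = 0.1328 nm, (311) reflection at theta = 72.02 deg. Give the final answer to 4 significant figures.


d = lambda / (2*sin(theta))
d = 0.1328 / (2*sin(72.02 deg))
d = 0.0698092 nm
a = d * sqrt(h^2+k^2+l^2) = 0.0698092 * sqrt(11)
a = 0.2315 nm


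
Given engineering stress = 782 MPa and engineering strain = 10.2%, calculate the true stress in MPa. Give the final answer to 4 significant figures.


sigma_true = sigma_eng * (1 + epsilon_eng)
sigma_true = 782 * (1 + 0.102)
sigma_true = 861.8 MPa


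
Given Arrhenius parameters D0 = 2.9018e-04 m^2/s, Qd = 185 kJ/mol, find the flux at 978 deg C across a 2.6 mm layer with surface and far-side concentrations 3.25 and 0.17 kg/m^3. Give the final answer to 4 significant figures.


Step 1: D = D0 * exp(-Qd/(R*T))
T = 978 + 273.15 = 1251.15 K
D = 2.9018e-04 * exp(-185e3 / (8.314 * 1251.15)) = 5.47984e-12 m^2/s
Step 2: J = D * (C1 - C2) / dx
J = 5.47984e-12 * (3.25 - 0.17) / 2.6e-03
J = 6.491e-09 kg/(m^2*s)


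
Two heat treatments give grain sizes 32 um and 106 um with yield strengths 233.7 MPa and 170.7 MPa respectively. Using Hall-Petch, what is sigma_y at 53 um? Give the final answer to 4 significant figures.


sigma_y = sigma0 + k / sqrt(d)
1/sqrt(d1) = 1/sqrt(3.2e-05) = 176.777;  1/sqrt(d2) = 97.1286
k = (sigma1 - sigma2) / (1/sqrt(d1) - 1/sqrt(d2)) = (233.7 - 170.7) / (176.777 - 97.1286) = 0.790979 MPa*m^0.5
sigma0 = sigma1 - k/sqrt(d1) = 233.7 - 0.790979*176.777 = 93.8733 MPa
sigma_y(d3) = 93.8733 + 0.790979 / sqrt(5.3e-05) = 202.5 MPa


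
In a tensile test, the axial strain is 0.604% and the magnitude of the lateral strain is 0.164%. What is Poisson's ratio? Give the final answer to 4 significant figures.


nu = -epsilon_lat / epsilon_axial
Lateral strain is contraction (negative), so using magnitudes:
nu = 0.164 / 0.604
nu = 0.2715


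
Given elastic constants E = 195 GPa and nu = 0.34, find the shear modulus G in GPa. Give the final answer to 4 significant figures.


G = E / (2*(1+nu))
G = 195 / (2*(1+0.34))
G = 72.76 GPa


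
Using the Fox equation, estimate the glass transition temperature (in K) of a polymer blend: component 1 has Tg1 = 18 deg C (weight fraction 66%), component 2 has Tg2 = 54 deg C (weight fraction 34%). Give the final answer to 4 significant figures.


1/Tg = w1/Tg1 + w2/Tg2 (in Kelvin)
Tg1 = 291.15 K, Tg2 = 327.15 K
1/Tg = 0.66/291.15 + 0.34/327.15
Tg = 302.5 K


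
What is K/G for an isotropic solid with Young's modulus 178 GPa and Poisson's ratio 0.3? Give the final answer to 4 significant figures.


G = E / (2*(1+nu))
G = 178 / (2*(1+0.3)) = 68.4615 GPa
K = E / (3*(1-2*nu))
K = 178 / (3*(1-2*0.3)) = 148.333 GPa
K/G = 148.333 / 68.4615 = 2.167


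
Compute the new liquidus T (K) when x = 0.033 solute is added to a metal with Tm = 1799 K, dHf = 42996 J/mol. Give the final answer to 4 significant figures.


dT = R*Tm^2*x / dHf
dT = 8.314 * 1799^2 * 0.033 / 42996
dT = 20.6518 K
T_new = 1799 - 20.6518 = 1778 K


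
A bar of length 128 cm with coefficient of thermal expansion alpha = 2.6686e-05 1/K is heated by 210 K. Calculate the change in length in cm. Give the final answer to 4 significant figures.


dL = L0 * alpha * dT
dL = 128 * 2.6686e-05 * 210
dL = 0.7173 cm


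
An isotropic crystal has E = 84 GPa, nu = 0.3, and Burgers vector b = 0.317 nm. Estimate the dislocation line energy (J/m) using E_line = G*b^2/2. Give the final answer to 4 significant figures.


Step 1: G = E / (2*(1+nu))
G = 84 / (2*(1+0.3)) = 32.3077 GPa = 3.23077e+10 Pa
Step 2: E_line = G*b^2/2
b = 0.317 nm = 3.17e-10 m
E_line = 0.5 * 3.23077e+10 * (3.17e-10)^2 = 1.623e-09 J/m


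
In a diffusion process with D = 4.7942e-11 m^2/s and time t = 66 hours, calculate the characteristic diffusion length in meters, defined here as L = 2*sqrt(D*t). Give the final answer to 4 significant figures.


t = 66 hr = 237600 s
Diffusion length = 2*sqrt(D*t)
= 2*sqrt(4.7942e-11 * 237600)
= 6.75e-03 m


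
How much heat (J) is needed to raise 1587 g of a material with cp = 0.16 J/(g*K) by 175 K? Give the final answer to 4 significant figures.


Q = m * cp * dT
Q = 1587 * 0.16 * 175
Q = 44440 J


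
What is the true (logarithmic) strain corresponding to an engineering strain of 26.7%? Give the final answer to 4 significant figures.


epsilon_true = ln(1 + epsilon_eng)
epsilon_true = ln(1 + 0.267)
epsilon_true = 0.2367


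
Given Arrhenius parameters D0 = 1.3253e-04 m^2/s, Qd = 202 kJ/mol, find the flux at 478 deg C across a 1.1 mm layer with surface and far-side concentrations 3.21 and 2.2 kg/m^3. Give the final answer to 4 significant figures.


Step 1: D = D0 * exp(-Qd/(R*T))
T = 478 + 273.15 = 751.15 K
D = 1.3253e-04 * exp(-202e3 / (8.314 * 751.15)) = 1.188e-18 m^2/s
Step 2: J = D * (C1 - C2) / dx
J = 1.188e-18 * (3.21 - 2.2) / 1.1e-03
J = 1.091e-15 kg/(m^2*s)


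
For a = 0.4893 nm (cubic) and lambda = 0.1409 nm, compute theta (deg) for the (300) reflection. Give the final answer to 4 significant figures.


d = a / sqrt(h^2+k^2+l^2)
d = 0.4893 / sqrt(9) = 0.1631 nm
lambda = 2*d*sin(theta)  =>  sin(theta) = lambda / (2*d)
sin(theta) = 0.1409 / (2 * 0.1631) = 0.431944
theta = 25.59 deg


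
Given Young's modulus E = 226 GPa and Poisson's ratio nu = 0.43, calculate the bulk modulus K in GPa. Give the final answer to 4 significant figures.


K = E / (3*(1-2*nu))
K = 226 / (3*(1-2*0.43))
K = 538.1 GPa


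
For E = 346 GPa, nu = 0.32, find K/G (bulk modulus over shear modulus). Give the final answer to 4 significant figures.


G = E / (2*(1+nu))
G = 346 / (2*(1+0.32)) = 131.061 GPa
K = E / (3*(1-2*nu))
K = 346 / (3*(1-2*0.32)) = 320.37 GPa
K/G = 320.37 / 131.061 = 2.444


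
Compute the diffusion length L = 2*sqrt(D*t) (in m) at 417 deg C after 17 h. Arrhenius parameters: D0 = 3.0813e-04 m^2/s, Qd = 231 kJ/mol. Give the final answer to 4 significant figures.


Step 1: D = D0 * exp(-Qd/(R*T))
T = 690.15 K
D = 3.0813e-04 * exp(-231e3 / (8.314 * 690.15)) = 1.01077e-21 m^2/s
Step 2: L = 2*sqrt(D*t)
t = 17 h = 61200 s
L = 2*sqrt(1.01077e-21 * 61200) = 1.573e-08 m


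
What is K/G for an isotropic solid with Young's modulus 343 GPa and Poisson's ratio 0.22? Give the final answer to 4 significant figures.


G = E / (2*(1+nu))
G = 343 / (2*(1+0.22)) = 140.574 GPa
K = E / (3*(1-2*nu))
K = 343 / (3*(1-2*0.22)) = 204.167 GPa
K/G = 204.167 / 140.574 = 1.452


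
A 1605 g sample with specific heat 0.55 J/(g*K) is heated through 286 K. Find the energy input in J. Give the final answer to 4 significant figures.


Q = m * cp * dT
Q = 1605 * 0.55 * 286
Q = 252500 J


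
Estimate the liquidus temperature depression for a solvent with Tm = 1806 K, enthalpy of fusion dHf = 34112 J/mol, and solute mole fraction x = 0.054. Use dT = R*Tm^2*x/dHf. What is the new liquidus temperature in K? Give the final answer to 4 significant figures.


dT = R*Tm^2*x / dHf
dT = 8.314 * 1806^2 * 0.054 / 34112
dT = 42.9272 K
T_new = 1806 - 42.9272 = 1763 K


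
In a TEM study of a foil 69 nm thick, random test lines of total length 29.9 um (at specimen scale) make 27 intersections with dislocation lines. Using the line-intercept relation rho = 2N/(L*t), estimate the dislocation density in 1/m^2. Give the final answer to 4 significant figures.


rho = 2N / (L * t)
L = 29.9 um = 2.99e-05 m, t = 69 nm = 6.9e-08 m
rho = 2 * 27 / (2.99e-05 * 6.9e-08)
rho = 2.617e+13 1/m^2


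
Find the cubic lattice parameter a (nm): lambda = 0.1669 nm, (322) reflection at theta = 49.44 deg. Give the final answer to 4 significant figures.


d = lambda / (2*sin(theta))
d = 0.1669 / (2*sin(49.44 deg))
d = 0.109842 nm
a = d * sqrt(h^2+k^2+l^2) = 0.109842 * sqrt(17)
a = 0.4529 nm


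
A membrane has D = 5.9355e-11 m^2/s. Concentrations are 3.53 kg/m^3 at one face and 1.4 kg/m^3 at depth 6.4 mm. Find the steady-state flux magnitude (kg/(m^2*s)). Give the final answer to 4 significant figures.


J = -D * (dC/dx) = D * (C1 - C2) / dx
J = 5.9355e-11 * (3.53 - 1.4) / 6.4e-03
J = 1.975e-08 kg/(m^2*s)


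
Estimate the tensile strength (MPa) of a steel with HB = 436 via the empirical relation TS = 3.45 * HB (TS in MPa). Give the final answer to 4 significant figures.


TS (MPa) = 3.45 * HB
TS = 3.45 * 436
TS = 1504 MPa


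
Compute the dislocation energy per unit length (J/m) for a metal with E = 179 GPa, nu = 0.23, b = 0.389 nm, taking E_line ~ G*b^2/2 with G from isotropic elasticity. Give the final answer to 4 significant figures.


Step 1: G = E / (2*(1+nu))
G = 179 / (2*(1+0.23)) = 72.7642 GPa = 7.27642e+10 Pa
Step 2: E_line = G*b^2/2
b = 0.389 nm = 3.89e-10 m
E_line = 0.5 * 7.27642e+10 * (3.89e-10)^2 = 5.505e-09 J/m


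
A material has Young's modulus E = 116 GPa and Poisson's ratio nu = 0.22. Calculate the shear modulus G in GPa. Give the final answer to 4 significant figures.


G = E / (2*(1+nu))
G = 116 / (2*(1+0.22))
G = 47.54 GPa


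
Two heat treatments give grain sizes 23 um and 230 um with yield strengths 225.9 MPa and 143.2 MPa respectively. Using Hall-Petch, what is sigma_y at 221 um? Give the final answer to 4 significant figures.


sigma_y = sigma0 + k / sqrt(d)
1/sqrt(d1) = 1/sqrt(2.3e-05) = 208.514;  1/sqrt(d2) = 65.938
k = (sigma1 - sigma2) / (1/sqrt(d1) - 1/sqrt(d2)) = (225.9 - 143.2) / (208.514 - 65.938) = 0.58004 MPa*m^0.5
sigma0 = sigma1 - k/sqrt(d1) = 225.9 - 0.58004*208.514 = 104.953 MPa
sigma_y(d3) = 104.953 + 0.58004 / sqrt(2.21e-04) = 144 MPa


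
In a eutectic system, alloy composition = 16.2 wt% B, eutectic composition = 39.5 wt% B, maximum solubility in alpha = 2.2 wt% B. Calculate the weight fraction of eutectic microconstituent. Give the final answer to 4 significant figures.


f_primary = (C_e - C0) / (C_e - C_alpha_max)
f_primary = (39.5 - 16.2) / (39.5 - 2.2)
f_primary = 0.624665
f_eutectic = 1 - 0.624665 = 0.3753


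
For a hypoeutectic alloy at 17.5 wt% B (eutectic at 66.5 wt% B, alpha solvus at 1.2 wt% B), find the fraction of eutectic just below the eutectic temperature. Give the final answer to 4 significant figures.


f_primary = (C_e - C0) / (C_e - C_alpha_max)
f_primary = (66.5 - 17.5) / (66.5 - 1.2)
f_primary = 0.750383
f_eutectic = 1 - 0.750383 = 0.2496


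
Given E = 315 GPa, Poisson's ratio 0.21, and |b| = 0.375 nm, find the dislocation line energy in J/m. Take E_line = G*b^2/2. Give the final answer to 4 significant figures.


Step 1: G = E / (2*(1+nu))
G = 315 / (2*(1+0.21)) = 130.165 GPa = 1.30165e+11 Pa
Step 2: E_line = G*b^2/2
b = 0.375 nm = 3.75e-10 m
E_line = 0.5 * 1.30165e+11 * (3.75e-10)^2 = 9.152e-09 J/m


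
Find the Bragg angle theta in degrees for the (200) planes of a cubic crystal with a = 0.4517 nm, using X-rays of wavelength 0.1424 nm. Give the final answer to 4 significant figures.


d = a / sqrt(h^2+k^2+l^2)
d = 0.4517 / sqrt(4) = 0.22585 nm
lambda = 2*d*sin(theta)  =>  sin(theta) = lambda / (2*d)
sin(theta) = 0.1424 / (2 * 0.22585) = 0.315253
theta = 18.38 deg


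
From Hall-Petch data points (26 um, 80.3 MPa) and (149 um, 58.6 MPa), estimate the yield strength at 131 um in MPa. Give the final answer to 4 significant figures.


sigma_y = sigma0 + k / sqrt(d)
1/sqrt(d1) = 1/sqrt(2.6e-05) = 196.116;  1/sqrt(d2) = 81.9232
k = (sigma1 - sigma2) / (1/sqrt(d1) - 1/sqrt(d2)) = (80.3 - 58.6) / (196.116 - 81.9232) = 0.190029 MPa*m^0.5
sigma0 = sigma1 - k/sqrt(d1) = 80.3 - 0.190029*196.116 = 43.0322 MPa
sigma_y(d3) = 43.0322 + 0.190029 / sqrt(1.31e-04) = 59.64 MPa


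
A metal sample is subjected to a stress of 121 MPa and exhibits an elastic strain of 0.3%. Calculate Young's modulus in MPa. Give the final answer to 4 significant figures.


E = sigma / epsilon
epsilon = 0.3% = 3e-03
E = 121 / 3e-03
E = 40330 MPa


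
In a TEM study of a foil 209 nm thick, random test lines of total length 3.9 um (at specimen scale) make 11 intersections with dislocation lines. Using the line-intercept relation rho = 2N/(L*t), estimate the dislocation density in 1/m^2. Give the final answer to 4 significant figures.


rho = 2N / (L * t)
L = 3.9 um = 3.9e-06 m, t = 209 nm = 2.09e-07 m
rho = 2 * 11 / (3.9e-06 * 2.09e-07)
rho = 2.699e+13 1/m^2


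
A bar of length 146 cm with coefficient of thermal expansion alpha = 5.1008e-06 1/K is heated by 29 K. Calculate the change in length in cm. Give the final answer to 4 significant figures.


dL = L0 * alpha * dT
dL = 146 * 5.1008e-06 * 29
dL = 0.0216 cm


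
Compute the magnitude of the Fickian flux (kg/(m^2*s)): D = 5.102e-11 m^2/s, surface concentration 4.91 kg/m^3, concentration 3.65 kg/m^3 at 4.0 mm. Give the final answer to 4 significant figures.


J = -D * (dC/dx) = D * (C1 - C2) / dx
J = 5.102e-11 * (4.91 - 3.65) / 4e-03
J = 1.607e-08 kg/(m^2*s)


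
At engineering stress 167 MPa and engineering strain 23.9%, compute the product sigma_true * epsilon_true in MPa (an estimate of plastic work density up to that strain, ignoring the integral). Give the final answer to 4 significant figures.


sigma_true = sigma_eng * (1 + epsilon_eng)
sigma_true = 167 * (1 + 0.239) = 206.913 MPa
epsilon_true = ln(1 + epsilon_eng)
epsilon_true = ln(1 + 0.239) = 0.214305
sigma_true * epsilon_true = 206.913 * 0.214305 = 44.34 MPa


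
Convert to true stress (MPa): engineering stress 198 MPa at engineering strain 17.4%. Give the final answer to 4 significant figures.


sigma_true = sigma_eng * (1 + epsilon_eng)
sigma_true = 198 * (1 + 0.174)
sigma_true = 232.5 MPa


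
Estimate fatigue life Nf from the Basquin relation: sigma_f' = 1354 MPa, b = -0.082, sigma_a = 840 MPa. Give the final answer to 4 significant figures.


sigma_a = sigma_f' * (2*Nf)^b
2*Nf = (sigma_a / sigma_f')^(1/b)
2*Nf = (840 / 1354)^(1/-0.082)
2*Nf = 337.698
Nf = 168.8 cycles


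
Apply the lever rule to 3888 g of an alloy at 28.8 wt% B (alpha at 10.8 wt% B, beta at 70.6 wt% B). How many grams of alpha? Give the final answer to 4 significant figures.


f_alpha = (C_beta - C0) / (C_beta - C_alpha)
f_alpha = (70.6 - 28.8) / (70.6 - 10.8) = 0.698997
m_alpha = f_alpha * m_total = 0.698997 * 3888 = 2718 g


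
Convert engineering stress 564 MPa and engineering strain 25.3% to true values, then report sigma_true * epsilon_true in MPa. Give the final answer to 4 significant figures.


sigma_true = sigma_eng * (1 + epsilon_eng)
sigma_true = 564 * (1 + 0.253) = 706.692 MPa
epsilon_true = ln(1 + epsilon_eng)
epsilon_true = ln(1 + 0.253) = 0.225541
sigma_true * epsilon_true = 706.692 * 0.225541 = 159.4 MPa


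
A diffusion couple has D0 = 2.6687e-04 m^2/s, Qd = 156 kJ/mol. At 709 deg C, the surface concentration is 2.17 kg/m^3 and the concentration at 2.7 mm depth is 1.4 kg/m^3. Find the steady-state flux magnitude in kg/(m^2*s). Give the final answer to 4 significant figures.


Step 1: D = D0 * exp(-Qd/(R*T))
T = 709 + 273.15 = 982.15 K
D = 2.6687e-04 * exp(-156e3 / (8.314 * 982.15)) = 1.34679e-12 m^2/s
Step 2: J = D * (C1 - C2) / dx
J = 1.34679e-12 * (2.17 - 1.4) / 2.7e-03
J = 3.841e-10 kg/(m^2*s)


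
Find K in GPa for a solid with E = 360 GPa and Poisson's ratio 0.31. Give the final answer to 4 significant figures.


K = E / (3*(1-2*nu))
K = 360 / (3*(1-2*0.31))
K = 315.8 GPa


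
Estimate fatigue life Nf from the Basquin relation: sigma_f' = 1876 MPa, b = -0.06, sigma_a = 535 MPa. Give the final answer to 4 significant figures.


sigma_a = sigma_f' * (2*Nf)^b
2*Nf = (sigma_a / sigma_f')^(1/b)
2*Nf = (535 / 1876)^(1/-0.06)
2*Nf = 1.20592e+09
Nf = 6.03e+08 cycles


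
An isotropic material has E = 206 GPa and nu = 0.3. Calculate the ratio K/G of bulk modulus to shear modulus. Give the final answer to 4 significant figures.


G = E / (2*(1+nu))
G = 206 / (2*(1+0.3)) = 79.2308 GPa
K = E / (3*(1-2*nu))
K = 206 / (3*(1-2*0.3)) = 171.667 GPa
K/G = 171.667 / 79.2308 = 2.167


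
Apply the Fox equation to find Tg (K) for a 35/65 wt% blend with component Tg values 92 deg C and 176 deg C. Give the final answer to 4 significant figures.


1/Tg = w1/Tg1 + w2/Tg2 (in Kelvin)
Tg1 = 365.15 K, Tg2 = 449.15 K
1/Tg = 0.35/365.15 + 0.65/449.15
Tg = 415.7 K


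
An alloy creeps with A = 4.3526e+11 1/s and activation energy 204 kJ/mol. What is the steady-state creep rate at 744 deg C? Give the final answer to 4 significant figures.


rate = A * exp(-Q / (R*T))
T = 744 + 273.15 = 1017.15 K
rate = 4.3526e+11 * exp(-204e3 / (8.314 * 1017.15))
rate = 14.53 1/s


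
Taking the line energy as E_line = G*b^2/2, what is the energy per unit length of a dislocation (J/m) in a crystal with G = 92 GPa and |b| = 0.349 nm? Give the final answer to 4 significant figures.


E = G*b^2/2
b = 0.349 nm = 3.49e-10 m
G = 92 GPa = 9.2e+10 Pa
E = 0.5 * 9.2e+10 * (3.49e-10)^2
E = 5.603e-09 J/m


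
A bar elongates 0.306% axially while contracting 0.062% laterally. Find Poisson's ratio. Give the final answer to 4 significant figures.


nu = -epsilon_lat / epsilon_axial
Lateral strain is contraction (negative), so using magnitudes:
nu = 0.062 / 0.306
nu = 0.2026


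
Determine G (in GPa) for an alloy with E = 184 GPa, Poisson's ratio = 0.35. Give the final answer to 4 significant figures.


G = E / (2*(1+nu))
G = 184 / (2*(1+0.35))
G = 68.15 GPa


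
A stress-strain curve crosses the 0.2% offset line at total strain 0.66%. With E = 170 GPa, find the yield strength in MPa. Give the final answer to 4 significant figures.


Offset strain = 0.002
Elastic strain at yield = total_strain - offset = 6.6e-03 - 0.002 = 4.6e-03
sigma_y = E * elastic_strain = 170000 * 4.6e-03
sigma_y = 782 MPa


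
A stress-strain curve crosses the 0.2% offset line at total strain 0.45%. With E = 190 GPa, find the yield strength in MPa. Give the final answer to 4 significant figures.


Offset strain = 0.002
Elastic strain at yield = total_strain - offset = 4.5e-03 - 0.002 = 2.5e-03
sigma_y = E * elastic_strain = 190000 * 2.5e-03
sigma_y = 475 MPa


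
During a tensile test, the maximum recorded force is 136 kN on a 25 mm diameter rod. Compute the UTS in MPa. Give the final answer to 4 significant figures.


A0 = pi*(d/2)^2 = pi*(25/2)^2 = 490.874 mm^2
UTS = F_max / A0 = 136*1000 / 490.874
UTS = 277.1 MPa


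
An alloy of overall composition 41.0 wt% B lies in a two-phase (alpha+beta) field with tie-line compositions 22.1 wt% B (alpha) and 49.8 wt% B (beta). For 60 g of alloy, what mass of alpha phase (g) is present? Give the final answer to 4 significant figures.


f_alpha = (C_beta - C0) / (C_beta - C_alpha)
f_alpha = (49.8 - 41.0) / (49.8 - 22.1) = 0.31769
m_alpha = f_alpha * m_total = 0.31769 * 60 = 19.06 g


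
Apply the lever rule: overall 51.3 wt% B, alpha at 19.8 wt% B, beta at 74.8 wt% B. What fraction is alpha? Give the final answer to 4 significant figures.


f_alpha = (C_beta - C0) / (C_beta - C_alpha)
f_alpha = (74.8 - 51.3) / (74.8 - 19.8)
f_alpha = 0.4273


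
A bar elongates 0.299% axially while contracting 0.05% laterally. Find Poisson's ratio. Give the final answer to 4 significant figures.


nu = -epsilon_lat / epsilon_axial
Lateral strain is contraction (negative), so using magnitudes:
nu = 0.05 / 0.299
nu = 0.1672


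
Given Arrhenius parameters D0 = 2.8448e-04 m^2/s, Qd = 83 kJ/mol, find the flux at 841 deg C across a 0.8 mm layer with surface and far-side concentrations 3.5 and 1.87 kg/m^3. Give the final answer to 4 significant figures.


Step 1: D = D0 * exp(-Qd/(R*T))
T = 841 + 273.15 = 1114.15 K
D = 2.8448e-04 * exp(-83e3 / (8.314 * 1114.15)) = 3.6528e-08 m^2/s
Step 2: J = D * (C1 - C2) / dx
J = 3.6528e-08 * (3.5 - 1.87) / 8e-04
J = 7.443e-05 kg/(m^2*s)


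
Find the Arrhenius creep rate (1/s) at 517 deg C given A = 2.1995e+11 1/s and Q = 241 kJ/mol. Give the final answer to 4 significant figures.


rate = A * exp(-Q / (R*T))
T = 517 + 273.15 = 790.15 K
rate = 2.1995e+11 * exp(-241e3 / (8.314 * 790.15))
rate = 2.57e-05 1/s


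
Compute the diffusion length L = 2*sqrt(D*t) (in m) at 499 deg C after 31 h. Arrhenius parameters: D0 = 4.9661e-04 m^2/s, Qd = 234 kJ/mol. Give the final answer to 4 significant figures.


Step 1: D = D0 * exp(-Qd/(R*T))
T = 772.15 K
D = 4.9661e-04 * exp(-234e3 / (8.314 * 772.15)) = 7.34074e-20 m^2/s
Step 2: L = 2*sqrt(D*t)
t = 31 h = 111600 s
L = 2*sqrt(7.34074e-20 * 111600) = 1.81e-07 m


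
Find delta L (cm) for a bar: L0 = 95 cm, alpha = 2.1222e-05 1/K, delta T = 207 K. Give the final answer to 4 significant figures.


dL = L0 * alpha * dT
dL = 95 * 2.1222e-05 * 207
dL = 0.4173 cm


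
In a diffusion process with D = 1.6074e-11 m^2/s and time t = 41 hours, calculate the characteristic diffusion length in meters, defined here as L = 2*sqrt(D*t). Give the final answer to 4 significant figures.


t = 41 hr = 147600 s
Diffusion length = 2*sqrt(D*t)
= 2*sqrt(1.6074e-11 * 147600)
= 3.081e-03 m


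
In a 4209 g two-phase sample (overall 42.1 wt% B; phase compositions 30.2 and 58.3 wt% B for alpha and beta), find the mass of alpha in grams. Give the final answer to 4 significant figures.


f_alpha = (C_beta - C0) / (C_beta - C_alpha)
f_alpha = (58.3 - 42.1) / (58.3 - 30.2) = 0.576512
m_alpha = f_alpha * m_total = 0.576512 * 4209 = 2427 g


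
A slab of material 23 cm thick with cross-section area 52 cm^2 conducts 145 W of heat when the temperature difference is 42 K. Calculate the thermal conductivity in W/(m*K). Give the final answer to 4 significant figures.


k = Q*L / (A*dT)
L = 0.23 m, A = 5.2e-03 m^2
k = 145 * 0.23 / (5.2e-03 * 42)
k = 152.7 W/(m*K)


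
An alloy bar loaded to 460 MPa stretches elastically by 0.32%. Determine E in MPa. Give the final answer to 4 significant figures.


E = sigma / epsilon
epsilon = 0.32% = 3.2e-03
E = 460 / 3.2e-03
E = 143800 MPa


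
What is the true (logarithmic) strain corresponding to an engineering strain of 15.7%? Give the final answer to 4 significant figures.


epsilon_true = ln(1 + epsilon_eng)
epsilon_true = ln(1 + 0.157)
epsilon_true = 0.1458


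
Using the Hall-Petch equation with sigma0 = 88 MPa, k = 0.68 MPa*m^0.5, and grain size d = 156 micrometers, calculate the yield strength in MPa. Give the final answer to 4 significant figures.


sigma_y = sigma0 + k / sqrt(d)
d = 156 um = 1.56e-04 m
sigma_y = 88 + 0.68 / sqrt(1.56e-04)
sigma_y = 142.4 MPa


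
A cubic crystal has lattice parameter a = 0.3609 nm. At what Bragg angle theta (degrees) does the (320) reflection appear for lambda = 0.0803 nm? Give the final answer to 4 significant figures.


d = a / sqrt(h^2+k^2+l^2)
d = 0.3609 / sqrt(13) = 0.100096 nm
lambda = 2*d*sin(theta)  =>  sin(theta) = lambda / (2*d)
sin(theta) = 0.0803 / (2 * 0.100096) = 0.401116
theta = 23.65 deg


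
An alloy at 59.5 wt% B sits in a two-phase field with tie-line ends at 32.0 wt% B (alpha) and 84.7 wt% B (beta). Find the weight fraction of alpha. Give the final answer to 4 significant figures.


f_alpha = (C_beta - C0) / (C_beta - C_alpha)
f_alpha = (84.7 - 59.5) / (84.7 - 32.0)
f_alpha = 0.4782


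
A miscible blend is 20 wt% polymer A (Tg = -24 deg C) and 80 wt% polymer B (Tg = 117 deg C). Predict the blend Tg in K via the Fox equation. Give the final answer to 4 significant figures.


1/Tg = w1/Tg1 + w2/Tg2 (in Kelvin)
Tg1 = 249.15 K, Tg2 = 390.15 K
1/Tg = 0.2/249.15 + 0.8/390.15
Tg = 350.5 K


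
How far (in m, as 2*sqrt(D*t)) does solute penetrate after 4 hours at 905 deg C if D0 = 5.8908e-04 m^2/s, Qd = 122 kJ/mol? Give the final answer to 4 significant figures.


Step 1: D = D0 * exp(-Qd/(R*T))
T = 1178.15 K
D = 5.8908e-04 * exp(-122e3 / (8.314 * 1178.15)) = 2.29598e-09 m^2/s
Step 2: L = 2*sqrt(D*t)
t = 4 h = 14400 s
L = 2*sqrt(2.29598e-09 * 14400) = 0.0115 m


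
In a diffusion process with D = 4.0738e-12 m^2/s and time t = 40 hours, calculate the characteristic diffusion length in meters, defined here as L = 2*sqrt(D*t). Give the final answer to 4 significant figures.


t = 40 hr = 144000 s
Diffusion length = 2*sqrt(D*t)
= 2*sqrt(4.0738e-12 * 144000)
= 1.532e-03 m


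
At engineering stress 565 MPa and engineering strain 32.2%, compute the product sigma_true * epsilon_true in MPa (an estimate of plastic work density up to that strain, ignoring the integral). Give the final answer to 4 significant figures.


sigma_true = sigma_eng * (1 + epsilon_eng)
sigma_true = 565 * (1 + 0.322) = 746.93 MPa
epsilon_true = ln(1 + epsilon_eng)
epsilon_true = ln(1 + 0.322) = 0.279146
sigma_true * epsilon_true = 746.93 * 0.279146 = 208.5 MPa


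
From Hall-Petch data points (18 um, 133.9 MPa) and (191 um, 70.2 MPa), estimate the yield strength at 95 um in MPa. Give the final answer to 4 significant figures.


sigma_y = sigma0 + k / sqrt(d)
1/sqrt(d1) = 1/sqrt(1.8e-05) = 235.702;  1/sqrt(d2) = 72.3575
k = (sigma1 - sigma2) / (1/sqrt(d1) - 1/sqrt(d2)) = (133.9 - 70.2) / (235.702 - 72.3575) = 0.389973 MPa*m^0.5
sigma0 = sigma1 - k/sqrt(d1) = 133.9 - 0.389973*235.702 = 41.9826 MPa
sigma_y(d3) = 41.9826 + 0.389973 / sqrt(9.5e-05) = 81.99 MPa


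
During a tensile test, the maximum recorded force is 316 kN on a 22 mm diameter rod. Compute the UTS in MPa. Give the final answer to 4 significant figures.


A0 = pi*(d/2)^2 = pi*(22/2)^2 = 380.133 mm^2
UTS = F_max / A0 = 316*1000 / 380.133
UTS = 831.3 MPa


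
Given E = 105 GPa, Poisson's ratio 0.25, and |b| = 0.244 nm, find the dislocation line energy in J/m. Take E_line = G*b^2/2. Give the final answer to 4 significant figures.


Step 1: G = E / (2*(1+nu))
G = 105 / (2*(1+0.25)) = 42 GPa = 4.2e+10 Pa
Step 2: E_line = G*b^2/2
b = 0.244 nm = 2.44e-10 m
E_line = 0.5 * 4.2e+10 * (2.44e-10)^2 = 1.25e-09 J/m


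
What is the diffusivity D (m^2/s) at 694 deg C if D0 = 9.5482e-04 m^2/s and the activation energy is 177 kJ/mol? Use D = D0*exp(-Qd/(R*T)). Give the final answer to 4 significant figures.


D = D0 * exp(-Qd / (R*T))
T = 967.15 K
D = 9.5482e-04 * exp(-177e3 / (8.314 * 967.15))
D = 2.63e-13 m^2/s


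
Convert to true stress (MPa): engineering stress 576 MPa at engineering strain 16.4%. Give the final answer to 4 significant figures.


sigma_true = sigma_eng * (1 + epsilon_eng)
sigma_true = 576 * (1 + 0.164)
sigma_true = 670.5 MPa


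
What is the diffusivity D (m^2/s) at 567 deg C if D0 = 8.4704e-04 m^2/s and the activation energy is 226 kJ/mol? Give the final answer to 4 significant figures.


D = D0 * exp(-Qd / (R*T))
T = 840.15 K
D = 8.4704e-04 * exp(-226e3 / (8.314 * 840.15))
D = 7.521e-18 m^2/s


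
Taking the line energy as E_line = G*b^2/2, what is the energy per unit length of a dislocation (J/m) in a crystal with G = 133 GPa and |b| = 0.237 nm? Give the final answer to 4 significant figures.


E = G*b^2/2
b = 0.237 nm = 2.37e-10 m
G = 133 GPa = 1.33e+11 Pa
E = 0.5 * 1.33e+11 * (2.37e-10)^2
E = 3.735e-09 J/m


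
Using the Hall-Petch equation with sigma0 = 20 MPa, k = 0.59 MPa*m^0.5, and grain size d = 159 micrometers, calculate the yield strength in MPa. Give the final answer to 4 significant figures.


sigma_y = sigma0 + k / sqrt(d)
d = 159 um = 1.59e-04 m
sigma_y = 20 + 0.59 / sqrt(1.59e-04)
sigma_y = 66.79 MPa


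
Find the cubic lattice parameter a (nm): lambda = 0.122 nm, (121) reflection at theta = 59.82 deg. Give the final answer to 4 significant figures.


d = lambda / (2*sin(theta))
d = 0.122 / (2*sin(59.82 deg))
d = 0.0705651 nm
a = d * sqrt(h^2+k^2+l^2) = 0.0705651 * sqrt(6)
a = 0.1728 nm


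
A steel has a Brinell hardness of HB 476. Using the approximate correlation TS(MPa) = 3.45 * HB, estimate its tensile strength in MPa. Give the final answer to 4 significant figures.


TS (MPa) = 3.45 * HB
TS = 3.45 * 476
TS = 1642 MPa


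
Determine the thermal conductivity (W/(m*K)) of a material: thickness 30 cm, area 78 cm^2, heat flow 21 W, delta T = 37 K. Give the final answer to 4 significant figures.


k = Q*L / (A*dT)
L = 0.3 m, A = 7.8e-03 m^2
k = 21 * 0.3 / (7.8e-03 * 37)
k = 21.83 W/(m*K)


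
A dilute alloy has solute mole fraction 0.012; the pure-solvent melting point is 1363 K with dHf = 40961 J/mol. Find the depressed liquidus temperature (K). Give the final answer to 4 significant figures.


dT = R*Tm^2*x / dHf
dT = 8.314 * 1363^2 * 0.012 / 40961
dT = 4.52494 K
T_new = 1363 - 4.52494 = 1358 K


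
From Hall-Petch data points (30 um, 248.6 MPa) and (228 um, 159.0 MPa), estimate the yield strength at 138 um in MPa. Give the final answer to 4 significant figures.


sigma_y = sigma0 + k / sqrt(d)
1/sqrt(d1) = 1/sqrt(3e-05) = 182.574;  1/sqrt(d2) = 66.2266
k = (sigma1 - sigma2) / (1/sqrt(d1) - 1/sqrt(d2)) = (248.6 - 159.0) / (182.574 - 66.2266) = 0.770106 MPa*m^0.5
sigma0 = sigma1 - k/sqrt(d1) = 248.6 - 0.770106*182.574 = 107.998 MPa
sigma_y(d3) = 107.998 + 0.770106 / sqrt(1.38e-04) = 173.6 MPa


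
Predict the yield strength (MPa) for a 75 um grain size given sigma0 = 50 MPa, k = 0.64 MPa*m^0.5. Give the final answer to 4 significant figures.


sigma_y = sigma0 + k / sqrt(d)
d = 75 um = 7.5e-05 m
sigma_y = 50 + 0.64 / sqrt(7.5e-05)
sigma_y = 123.9 MPa


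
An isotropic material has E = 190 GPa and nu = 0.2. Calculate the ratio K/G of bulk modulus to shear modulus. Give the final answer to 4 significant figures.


G = E / (2*(1+nu))
G = 190 / (2*(1+0.2)) = 79.1667 GPa
K = E / (3*(1-2*nu))
K = 190 / (3*(1-2*0.2)) = 105.556 GPa
K/G = 105.556 / 79.1667 = 1.333


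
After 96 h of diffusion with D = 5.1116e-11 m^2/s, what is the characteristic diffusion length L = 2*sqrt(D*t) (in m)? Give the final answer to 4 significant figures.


t = 96 hr = 345600 s
Diffusion length = 2*sqrt(D*t)
= 2*sqrt(5.1116e-11 * 345600)
= 8.406e-03 m


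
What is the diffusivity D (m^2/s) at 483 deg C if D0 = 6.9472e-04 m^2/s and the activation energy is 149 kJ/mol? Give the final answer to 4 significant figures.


D = D0 * exp(-Qd / (R*T))
T = 756.15 K
D = 6.9472e-04 * exp(-149e3 / (8.314 * 756.15))
D = 3.536e-14 m^2/s


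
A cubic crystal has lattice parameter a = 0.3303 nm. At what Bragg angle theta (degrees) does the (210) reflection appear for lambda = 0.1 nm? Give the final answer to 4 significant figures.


d = a / sqrt(h^2+k^2+l^2)
d = 0.3303 / sqrt(5) = 0.147715 nm
lambda = 2*d*sin(theta)  =>  sin(theta) = lambda / (2*d)
sin(theta) = 0.1 / (2 * 0.147715) = 0.33849
theta = 19.78 deg


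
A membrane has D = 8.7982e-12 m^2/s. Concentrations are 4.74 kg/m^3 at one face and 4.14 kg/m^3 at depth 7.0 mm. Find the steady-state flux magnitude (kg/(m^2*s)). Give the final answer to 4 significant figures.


J = -D * (dC/dx) = D * (C1 - C2) / dx
J = 8.7982e-12 * (4.74 - 4.14) / 7e-03
J = 7.541e-10 kg/(m^2*s)


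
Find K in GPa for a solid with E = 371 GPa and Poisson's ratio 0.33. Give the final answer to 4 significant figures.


K = E / (3*(1-2*nu))
K = 371 / (3*(1-2*0.33))
K = 363.7 GPa


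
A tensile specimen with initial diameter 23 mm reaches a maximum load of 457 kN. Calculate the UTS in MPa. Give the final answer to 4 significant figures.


A0 = pi*(d/2)^2 = pi*(23/2)^2 = 415.476 mm^2
UTS = F_max / A0 = 457*1000 / 415.476
UTS = 1100 MPa


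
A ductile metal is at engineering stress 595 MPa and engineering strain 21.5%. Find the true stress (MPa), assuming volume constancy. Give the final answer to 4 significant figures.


sigma_true = sigma_eng * (1 + epsilon_eng)
sigma_true = 595 * (1 + 0.215)
sigma_true = 722.9 MPa
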